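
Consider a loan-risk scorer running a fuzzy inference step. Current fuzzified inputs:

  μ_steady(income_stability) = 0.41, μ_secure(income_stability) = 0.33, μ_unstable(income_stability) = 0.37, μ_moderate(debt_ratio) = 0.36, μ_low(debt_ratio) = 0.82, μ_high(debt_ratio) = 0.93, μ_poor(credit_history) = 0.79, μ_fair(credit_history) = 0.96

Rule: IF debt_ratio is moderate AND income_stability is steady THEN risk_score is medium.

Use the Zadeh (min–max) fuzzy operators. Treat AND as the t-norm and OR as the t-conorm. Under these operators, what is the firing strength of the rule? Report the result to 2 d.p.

firing strength: moderate=0.36, steady=0.41; AND[min(a, b)] → w = 0.36

0.36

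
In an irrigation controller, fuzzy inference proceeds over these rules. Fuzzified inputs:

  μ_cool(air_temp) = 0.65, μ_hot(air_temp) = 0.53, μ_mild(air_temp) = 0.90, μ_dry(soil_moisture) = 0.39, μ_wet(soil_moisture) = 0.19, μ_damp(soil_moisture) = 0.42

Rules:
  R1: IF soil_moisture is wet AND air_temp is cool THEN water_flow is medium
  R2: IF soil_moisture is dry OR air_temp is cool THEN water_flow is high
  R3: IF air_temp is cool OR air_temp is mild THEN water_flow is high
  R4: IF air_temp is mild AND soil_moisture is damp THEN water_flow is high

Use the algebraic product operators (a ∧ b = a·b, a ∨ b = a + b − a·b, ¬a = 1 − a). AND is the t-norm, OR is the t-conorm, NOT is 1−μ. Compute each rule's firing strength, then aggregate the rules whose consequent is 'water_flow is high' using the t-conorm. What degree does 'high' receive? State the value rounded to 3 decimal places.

R1: wet=0.19, cool=0.65; AND[a·b] → w = 0.1235
R2: dry=0.39, cool=0.65; OR[a + b − a·b] → w = 0.7865
R3: cool=0.65, mild=0.90; OR[a + b − a·b] → w = 0.9650
R4: mild=0.90, damp=0.42; AND[a·b] → w = 0.3780
Rules with consequent 'high': {R2, R3, R4} → strengths 0.7865, 0.9650, 0.3780
Aggregate via t-conorm [a + b − a·b]: 0.9954

0.995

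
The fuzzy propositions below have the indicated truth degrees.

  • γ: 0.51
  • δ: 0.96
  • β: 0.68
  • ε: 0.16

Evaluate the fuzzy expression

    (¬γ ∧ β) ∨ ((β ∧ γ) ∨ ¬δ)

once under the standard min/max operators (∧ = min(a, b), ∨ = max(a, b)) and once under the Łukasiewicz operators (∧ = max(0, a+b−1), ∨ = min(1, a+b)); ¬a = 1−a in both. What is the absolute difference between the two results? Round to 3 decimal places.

0.110

Under standard min/max:
  ¬γ = 1 − 0.51 = 0.49
  ¬γ ∧ β = min(a, b) on (0.49, 0.68) = 0.49
  β ∧ γ = min(a, b) on (0.68, 0.51) = 0.51
  ¬δ = 1 − 0.96 = 0.04
  (β ∧ γ) ∨ ¬δ = max(a, b) on (0.51, 0.04) = 0.51
  (¬γ ∧ β) ∨ ((β ∧ γ) ∨ ¬δ) = max(a, b) on (0.49, 0.51) = 0.51
  → value = 0.5100
Under Łukasiewicz:
  ¬γ = 1 − 0.51 = 0.49
  ¬γ ∧ β = max(0, a+b−1) on (0.49, 0.68) = 0.17
  β ∧ γ = max(0, a+b−1) on (0.68, 0.51) = 0.19
  ¬δ = 1 − 0.96 = 0.04
  (β ∧ γ) ∨ ¬δ = min(1, a+b) on (0.19, 0.04) = 0.23
  (¬γ ∧ β) ∨ ((β ∧ γ) ∨ ¬δ) = min(1, a+b) on (0.17, 0.23) = 0.40
  → value = 0.4000
|0.5100 − 0.4000| = 0.110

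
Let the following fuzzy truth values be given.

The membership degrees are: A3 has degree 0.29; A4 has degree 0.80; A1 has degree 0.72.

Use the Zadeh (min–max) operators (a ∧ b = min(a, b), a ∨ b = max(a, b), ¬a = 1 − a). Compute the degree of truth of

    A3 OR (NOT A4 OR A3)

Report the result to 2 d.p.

NOT A4 = 1 − 0.80 = 0.20
NOT A4 OR A3 = max(a, b) on (0.20, 0.29) = 0.29
A3 OR (NOT A4 OR A3) = max(a, b) on (0.29, 0.29) = 0.29

0.29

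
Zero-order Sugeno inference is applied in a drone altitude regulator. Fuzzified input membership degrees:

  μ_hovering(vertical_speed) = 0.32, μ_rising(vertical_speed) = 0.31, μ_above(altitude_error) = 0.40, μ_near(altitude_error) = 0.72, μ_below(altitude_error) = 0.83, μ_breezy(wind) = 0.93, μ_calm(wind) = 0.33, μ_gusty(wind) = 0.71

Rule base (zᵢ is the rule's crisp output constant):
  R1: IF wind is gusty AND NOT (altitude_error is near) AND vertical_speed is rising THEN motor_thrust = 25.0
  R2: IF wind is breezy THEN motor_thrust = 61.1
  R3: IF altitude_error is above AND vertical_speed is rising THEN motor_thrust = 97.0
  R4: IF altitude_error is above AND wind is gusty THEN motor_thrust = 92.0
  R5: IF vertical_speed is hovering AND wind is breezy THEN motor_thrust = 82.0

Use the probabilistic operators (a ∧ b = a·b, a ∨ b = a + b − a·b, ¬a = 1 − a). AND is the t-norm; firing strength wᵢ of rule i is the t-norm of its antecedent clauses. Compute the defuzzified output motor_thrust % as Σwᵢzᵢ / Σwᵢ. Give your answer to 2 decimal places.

71.25

R1 (z=25.0): gusty=0.71, ¬near=1−0.72=0.28, rising=0.31; AND[a·b] → w = 0.0616
R2 (z=61.1): breezy=0.93 → w = 0.9300
R3 (z=97.0): above=0.40, rising=0.31; AND[a·b] → w = 0.1240
R4 (z=92.0): above=0.40, gusty=0.71; AND[a·b] → w = 0.2840
R5 (z=82.0): hovering=0.32, breezy=0.93; AND[a·b] → w = 0.2976
Weighted average = (0.0616·25.0 + 0.9300·61.1 + 0.1240·97.0 + 0.2840·92.0 + 0.2976·82.0) / (0.0616 + 0.9300 + 0.1240 + 0.2840 + 0.2976)
  = 120.9229 / 1.6972 = 71.25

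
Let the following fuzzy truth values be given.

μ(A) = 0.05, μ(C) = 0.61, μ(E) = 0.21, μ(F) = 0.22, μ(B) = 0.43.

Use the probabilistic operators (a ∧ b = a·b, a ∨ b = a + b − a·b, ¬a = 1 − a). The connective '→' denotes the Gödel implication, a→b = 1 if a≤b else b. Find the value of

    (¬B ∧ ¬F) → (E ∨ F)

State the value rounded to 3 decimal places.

¬B = 1 − 0.4300 = 0.5700
¬F = 1 − 0.2200 = 0.7800
¬B ∧ ¬F = a·b on (0.5700, 0.7800) = 0.4446
E ∨ F = a + b − a·b on (0.2100, 0.2200) = 0.3838
(¬B ∧ ¬F) → (E ∨ F)  [Gödel: 1 if a≤b else b] with a=0.4446, b=0.3838 → 0.3838

0.384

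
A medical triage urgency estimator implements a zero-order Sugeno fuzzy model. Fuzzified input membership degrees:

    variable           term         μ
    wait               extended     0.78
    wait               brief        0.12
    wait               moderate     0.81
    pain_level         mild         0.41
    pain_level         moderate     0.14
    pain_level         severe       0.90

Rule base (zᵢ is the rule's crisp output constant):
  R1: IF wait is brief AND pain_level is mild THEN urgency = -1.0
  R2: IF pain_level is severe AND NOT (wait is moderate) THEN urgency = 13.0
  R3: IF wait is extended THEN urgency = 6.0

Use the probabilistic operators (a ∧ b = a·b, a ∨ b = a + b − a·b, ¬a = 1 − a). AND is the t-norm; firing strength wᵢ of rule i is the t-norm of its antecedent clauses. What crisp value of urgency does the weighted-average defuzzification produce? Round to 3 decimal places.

R1 (z=-1.0): brief=0.12, mild=0.41; AND[a·b] → w = 0.0492
R2 (z=13.0): severe=0.90, ¬moderate=1−0.81=0.19; AND[a·b] → w = 0.1710
R3 (z=6.0): extended=0.78 → w = 0.7800
Weighted average = (0.0492·-1.0 + 0.1710·13.0 + 0.7800·6.0) / (0.0492 + 0.1710 + 0.7800)
  = 6.8538 / 1.0002 = 6.852

6.852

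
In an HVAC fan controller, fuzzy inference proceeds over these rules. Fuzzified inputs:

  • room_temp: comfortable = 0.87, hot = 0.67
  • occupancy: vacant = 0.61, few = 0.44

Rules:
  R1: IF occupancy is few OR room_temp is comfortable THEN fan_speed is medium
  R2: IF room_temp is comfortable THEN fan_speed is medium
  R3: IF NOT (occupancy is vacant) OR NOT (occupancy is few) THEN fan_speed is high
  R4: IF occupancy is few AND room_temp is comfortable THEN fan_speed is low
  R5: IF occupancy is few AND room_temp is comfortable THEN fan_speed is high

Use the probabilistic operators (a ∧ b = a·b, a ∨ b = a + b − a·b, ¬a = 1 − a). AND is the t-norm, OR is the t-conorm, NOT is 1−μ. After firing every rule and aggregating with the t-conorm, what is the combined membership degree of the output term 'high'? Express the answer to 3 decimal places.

R1: few=0.44, comfortable=0.87; OR[a + b − a·b] → w = 0.9272
R2: comfortable=0.87 → w = 0.8700
R3: ¬vacant=1−0.61=0.39, ¬few=1−0.44=0.56; OR[a + b − a·b] → w = 0.7316
R4: few=0.44, comfortable=0.87; AND[a·b] → w = 0.3828
R5: few=0.44, comfortable=0.87; AND[a·b] → w = 0.3828
Rules with consequent 'high': {R3, R5} → strengths 0.7316, 0.3828
Aggregate via t-conorm [a + b − a·b]: 0.8343

0.834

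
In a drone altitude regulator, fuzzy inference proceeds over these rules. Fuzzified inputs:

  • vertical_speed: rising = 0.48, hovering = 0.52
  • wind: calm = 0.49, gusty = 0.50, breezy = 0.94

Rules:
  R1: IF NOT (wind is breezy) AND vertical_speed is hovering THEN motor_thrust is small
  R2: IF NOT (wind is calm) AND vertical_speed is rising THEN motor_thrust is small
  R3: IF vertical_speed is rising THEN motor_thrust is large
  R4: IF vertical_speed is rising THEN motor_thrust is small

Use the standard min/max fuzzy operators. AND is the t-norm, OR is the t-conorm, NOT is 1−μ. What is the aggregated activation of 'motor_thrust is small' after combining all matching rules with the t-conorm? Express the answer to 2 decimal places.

R1: ¬breezy=1−0.94=0.06, hovering=0.52; AND[min(a, b)] → w = 0.06
R2: ¬calm=1−0.49=0.51, rising=0.48; AND[min(a, b)] → w = 0.48
R3: rising=0.48 → w = 0.48
R4: rising=0.48 → w = 0.48
Rules with consequent 'small': {R1, R2, R4} → strengths 0.06, 0.48, 0.48
Aggregate via t-conorm [max(a, b)]: 0.48

0.48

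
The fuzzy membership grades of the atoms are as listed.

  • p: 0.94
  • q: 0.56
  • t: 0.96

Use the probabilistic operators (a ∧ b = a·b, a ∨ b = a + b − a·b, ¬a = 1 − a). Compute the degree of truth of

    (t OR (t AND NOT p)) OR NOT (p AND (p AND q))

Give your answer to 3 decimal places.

0.981

NOT p = 1 − 0.9400 = 0.0600
t AND NOT p = a·b on (0.9600, 0.0600) = 0.0576
t OR (t AND NOT p) = a + b − a·b on (0.9600, 0.0576) = 0.9623
p AND q = a·b on (0.9400, 0.5600) = 0.5264
p AND (p AND q) = a·b on (0.9400, 0.5264) = 0.4948
NOT (p AND (p AND q)) = 1 − 0.4948 = 0.5052
(t OR (t AND NOT p)) OR NOT (p AND (p AND q)) = a + b − a·b on (0.9623, 0.5052) = 0.9813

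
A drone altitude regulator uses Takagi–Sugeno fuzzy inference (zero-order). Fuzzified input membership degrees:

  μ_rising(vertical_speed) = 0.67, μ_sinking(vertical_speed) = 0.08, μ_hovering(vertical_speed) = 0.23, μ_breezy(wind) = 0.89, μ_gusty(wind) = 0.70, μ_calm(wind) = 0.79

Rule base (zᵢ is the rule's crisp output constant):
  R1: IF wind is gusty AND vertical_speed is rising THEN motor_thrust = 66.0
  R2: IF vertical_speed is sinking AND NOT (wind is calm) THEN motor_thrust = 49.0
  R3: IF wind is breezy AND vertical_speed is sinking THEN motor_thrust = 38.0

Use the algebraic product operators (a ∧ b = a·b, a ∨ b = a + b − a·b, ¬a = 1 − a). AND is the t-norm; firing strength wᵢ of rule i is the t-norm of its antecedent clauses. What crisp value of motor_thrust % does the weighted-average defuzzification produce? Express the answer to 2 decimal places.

61.91

R1 (z=66.0): gusty=0.70, rising=0.67; AND[a·b] → w = 0.4690
R2 (z=49.0): sinking=0.08, ¬calm=1−0.79=0.21; AND[a·b] → w = 0.0168
R3 (z=38.0): breezy=0.89, sinking=0.08; AND[a·b] → w = 0.0712
Weighted average = (0.4690·66.0 + 0.0168·49.0 + 0.0712·38.0) / (0.4690 + 0.0168 + 0.0712)
  = 34.4828 / 0.5570 = 61.91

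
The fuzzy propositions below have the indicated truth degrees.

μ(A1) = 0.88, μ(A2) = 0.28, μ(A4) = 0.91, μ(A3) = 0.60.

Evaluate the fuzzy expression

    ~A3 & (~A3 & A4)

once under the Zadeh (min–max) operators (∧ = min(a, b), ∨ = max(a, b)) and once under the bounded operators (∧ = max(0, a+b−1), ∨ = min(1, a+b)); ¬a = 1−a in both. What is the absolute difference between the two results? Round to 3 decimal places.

0.400

Under Zadeh (min–max):
  ~A3 = 1 − 0.60 = 0.40
  ~A3 = 1 − 0.60 = 0.40
  ~A3 & A4 = min(a, b) on (0.40, 0.91) = 0.40
  ~A3 & (~A3 & A4) = min(a, b) on (0.40, 0.40) = 0.40
  → value = 0.4000
Under bounded:
  ~A3 = 1 − 0.60 = 0.40
  ~A3 = 1 − 0.60 = 0.40
  ~A3 & A4 = max(0, a+b−1) on (0.40, 0.91) = 0.31
  ~A3 & (~A3 & A4) = max(0, a+b−1) on (0.40, 0.31) = 0.00
  → value = 0.0000
|0.4000 − 0.0000| = 0.400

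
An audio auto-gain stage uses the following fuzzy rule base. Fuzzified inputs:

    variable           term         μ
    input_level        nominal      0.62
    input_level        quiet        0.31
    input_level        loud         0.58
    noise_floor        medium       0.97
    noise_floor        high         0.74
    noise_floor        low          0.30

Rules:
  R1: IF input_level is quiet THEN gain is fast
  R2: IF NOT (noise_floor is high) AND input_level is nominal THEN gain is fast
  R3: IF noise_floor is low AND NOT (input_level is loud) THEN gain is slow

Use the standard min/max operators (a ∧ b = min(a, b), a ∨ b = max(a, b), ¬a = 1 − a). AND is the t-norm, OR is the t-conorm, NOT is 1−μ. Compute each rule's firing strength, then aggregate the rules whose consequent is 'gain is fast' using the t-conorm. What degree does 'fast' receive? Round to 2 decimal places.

R1: quiet=0.31 → w = 0.31
R2: ¬high=1−0.74=0.26, nominal=0.62; AND[min(a, b)] → w = 0.26
R3: low=0.30, ¬loud=1−0.58=0.42; AND[min(a, b)] → w = 0.30
Rules with consequent 'fast': {R1, R2} → strengths 0.31, 0.26
Aggregate via t-conorm [max(a, b)]: 0.31

0.31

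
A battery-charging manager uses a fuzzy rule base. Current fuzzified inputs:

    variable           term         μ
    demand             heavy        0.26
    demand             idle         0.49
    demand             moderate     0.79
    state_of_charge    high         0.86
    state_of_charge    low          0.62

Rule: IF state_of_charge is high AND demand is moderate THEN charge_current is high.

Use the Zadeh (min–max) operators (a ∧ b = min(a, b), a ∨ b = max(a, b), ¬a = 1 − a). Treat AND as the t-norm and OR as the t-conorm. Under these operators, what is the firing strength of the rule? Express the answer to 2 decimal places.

0.79

firing strength: high=0.86, moderate=0.79; AND[min(a, b)] → w = 0.79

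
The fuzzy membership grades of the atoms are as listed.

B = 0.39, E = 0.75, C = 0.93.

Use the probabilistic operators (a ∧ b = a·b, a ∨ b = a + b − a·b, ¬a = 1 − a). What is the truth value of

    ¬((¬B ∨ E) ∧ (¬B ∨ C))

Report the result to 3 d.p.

¬B = 1 − 0.3900 = 0.6100
¬B ∨ E = a + b − a·b on (0.6100, 0.7500) = 0.9025
¬B = 1 − 0.3900 = 0.6100
¬B ∨ C = a + b − a·b on (0.6100, 0.9300) = 0.9727
(¬B ∨ E) ∧ (¬B ∨ C) = a·b on (0.9025, 0.9727) = 0.8779
¬((¬B ∨ E) ∧ (¬B ∨ C)) = 1 − 0.8779 = 0.1221

0.122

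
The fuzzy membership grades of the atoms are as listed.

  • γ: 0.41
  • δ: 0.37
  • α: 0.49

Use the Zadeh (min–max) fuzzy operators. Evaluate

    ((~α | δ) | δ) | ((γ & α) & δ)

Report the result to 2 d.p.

~α = 1 − 0.49 = 0.51
~α | δ = max(a, b) on (0.51, 0.37) = 0.51
(~α | δ) | δ = max(a, b) on (0.51, 0.37) = 0.51
γ & α = min(a, b) on (0.41, 0.49) = 0.41
(γ & α) & δ = min(a, b) on (0.41, 0.37) = 0.37
((~α | δ) | δ) | ((γ & α) & δ) = max(a, b) on (0.51, 0.37) = 0.51

0.51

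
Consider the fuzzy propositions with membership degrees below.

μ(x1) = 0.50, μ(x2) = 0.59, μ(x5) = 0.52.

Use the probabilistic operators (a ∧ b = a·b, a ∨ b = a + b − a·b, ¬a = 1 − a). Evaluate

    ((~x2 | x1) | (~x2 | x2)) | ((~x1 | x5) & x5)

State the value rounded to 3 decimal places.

0.957

~x2 = 1 − 0.5900 = 0.4100
~x2 | x1 = a + b − a·b on (0.4100, 0.5000) = 0.7050
~x2 = 1 − 0.5900 = 0.4100
~x2 | x2 = a + b − a·b on (0.4100, 0.5900) = 0.7581
(~x2 | x1) | (~x2 | x2) = a + b − a·b on (0.7050, 0.7581) = 0.9286
~x1 = 1 − 0.5000 = 0.5000
~x1 | x5 = a + b − a·b on (0.5000, 0.5200) = 0.7600
(~x1 | x5) & x5 = a·b on (0.7600, 0.5200) = 0.3952
((~x2 | x1) | (~x2 | x2)) | ((~x1 | x5) & x5) = a + b − a·b on (0.9286, 0.3952) = 0.9568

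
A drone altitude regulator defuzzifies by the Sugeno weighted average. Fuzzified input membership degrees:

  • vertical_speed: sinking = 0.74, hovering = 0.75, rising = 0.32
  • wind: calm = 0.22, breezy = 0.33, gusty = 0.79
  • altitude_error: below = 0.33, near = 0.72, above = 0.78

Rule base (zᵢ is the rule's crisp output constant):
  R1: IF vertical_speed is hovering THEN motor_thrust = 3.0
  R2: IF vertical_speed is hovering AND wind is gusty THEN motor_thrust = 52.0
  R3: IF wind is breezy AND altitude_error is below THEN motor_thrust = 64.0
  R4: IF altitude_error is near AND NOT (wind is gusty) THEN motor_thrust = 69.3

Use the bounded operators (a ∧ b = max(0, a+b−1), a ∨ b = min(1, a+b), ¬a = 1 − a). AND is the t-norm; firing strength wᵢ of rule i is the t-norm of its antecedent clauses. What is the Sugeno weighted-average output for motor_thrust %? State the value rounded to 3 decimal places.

23.512

R1 (z=3.0): hovering=0.75 → w = 0.75
R2 (z=52.0): hovering=0.75, gusty=0.79; AND[max(0, a+b−1)] → w = 0.54
R3 (z=64.0): breezy=0.33, below=0.33; AND[max(0, a+b−1)] → w = 0.00
R4 (z=69.3): near=0.72, ¬gusty=1−0.79=0.21; AND[max(0, a+b−1)] → w = 0.00
Weighted average = (0.75·3.0 + 0.54·52.0 + 0.00·64.0 + 0.00·69.3) / (0.75 + 0.54 + 0.00 + 0.00)
  = 30.3300 / 1.2900 = 23.512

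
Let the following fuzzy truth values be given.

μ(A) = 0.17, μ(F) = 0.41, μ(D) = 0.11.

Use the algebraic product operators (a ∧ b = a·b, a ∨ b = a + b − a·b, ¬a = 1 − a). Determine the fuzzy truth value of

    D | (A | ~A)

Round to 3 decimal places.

0.874

~A = 1 − 0.1700 = 0.8300
A | ~A = a + b − a·b on (0.1700, 0.8300) = 0.8589
D | (A | ~A) = a + b − a·b on (0.1100, 0.8589) = 0.8744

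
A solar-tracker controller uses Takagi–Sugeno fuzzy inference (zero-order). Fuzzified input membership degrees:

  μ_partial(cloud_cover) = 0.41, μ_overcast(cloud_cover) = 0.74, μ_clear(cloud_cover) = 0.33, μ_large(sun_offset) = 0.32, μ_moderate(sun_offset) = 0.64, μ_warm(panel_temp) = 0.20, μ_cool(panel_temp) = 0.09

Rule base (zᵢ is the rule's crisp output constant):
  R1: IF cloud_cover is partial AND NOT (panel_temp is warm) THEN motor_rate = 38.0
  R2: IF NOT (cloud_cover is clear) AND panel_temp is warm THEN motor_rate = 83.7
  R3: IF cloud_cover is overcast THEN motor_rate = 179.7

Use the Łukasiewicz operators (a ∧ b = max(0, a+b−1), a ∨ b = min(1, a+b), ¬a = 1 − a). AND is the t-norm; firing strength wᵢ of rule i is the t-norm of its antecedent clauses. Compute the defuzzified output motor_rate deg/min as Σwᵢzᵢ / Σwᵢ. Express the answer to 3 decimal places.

R1 (z=38.0): partial=0.41, ¬warm=1−0.20=0.80; AND[max(0, a+b−1)] → w = 0.21
R2 (z=83.7): ¬clear=1−0.33=0.67, warm=0.20; AND[max(0, a+b−1)] → w = 0.00
R3 (z=179.7): overcast=0.74 → w = 0.74
Weighted average = (0.21·38.0 + 0.00·83.7 + 0.74·179.7) / (0.21 + 0.00 + 0.74)
  = 140.9580 / 0.9500 = 148.377

148.377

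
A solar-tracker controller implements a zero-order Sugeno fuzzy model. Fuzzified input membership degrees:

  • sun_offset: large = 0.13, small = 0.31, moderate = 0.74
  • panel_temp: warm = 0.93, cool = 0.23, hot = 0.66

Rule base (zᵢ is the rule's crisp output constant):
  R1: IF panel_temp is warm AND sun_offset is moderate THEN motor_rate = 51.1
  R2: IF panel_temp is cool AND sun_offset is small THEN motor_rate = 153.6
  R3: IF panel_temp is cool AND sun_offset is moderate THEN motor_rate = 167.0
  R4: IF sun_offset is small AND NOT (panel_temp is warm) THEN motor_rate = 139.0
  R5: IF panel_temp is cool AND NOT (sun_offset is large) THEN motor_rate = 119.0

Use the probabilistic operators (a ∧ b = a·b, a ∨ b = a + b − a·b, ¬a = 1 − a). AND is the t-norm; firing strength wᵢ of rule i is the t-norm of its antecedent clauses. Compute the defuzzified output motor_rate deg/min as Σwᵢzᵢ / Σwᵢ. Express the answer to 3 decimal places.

88.033

R1 (z=51.1): warm=0.93, moderate=0.74; AND[a·b] → w = 0.6882
R2 (z=153.6): cool=0.23, small=0.31; AND[a·b] → w = 0.0713
R3 (z=167.0): cool=0.23, moderate=0.74; AND[a·b] → w = 0.1702
R4 (z=139.0): small=0.31, ¬warm=1−0.93=0.07; AND[a·b] → w = 0.0217
R5 (z=119.0): cool=0.23, ¬large=1−0.13=0.87; AND[a·b] → w = 0.2001
Weighted average = (0.6882·51.1 + 0.0713·153.6 + 0.1702·167.0 + 0.0217·139.0 + 0.2001·119.0) / (0.6882 + 0.0713 + 0.1702 + 0.0217 + 0.2001)
  = 101.3703 / 1.1515 = 88.033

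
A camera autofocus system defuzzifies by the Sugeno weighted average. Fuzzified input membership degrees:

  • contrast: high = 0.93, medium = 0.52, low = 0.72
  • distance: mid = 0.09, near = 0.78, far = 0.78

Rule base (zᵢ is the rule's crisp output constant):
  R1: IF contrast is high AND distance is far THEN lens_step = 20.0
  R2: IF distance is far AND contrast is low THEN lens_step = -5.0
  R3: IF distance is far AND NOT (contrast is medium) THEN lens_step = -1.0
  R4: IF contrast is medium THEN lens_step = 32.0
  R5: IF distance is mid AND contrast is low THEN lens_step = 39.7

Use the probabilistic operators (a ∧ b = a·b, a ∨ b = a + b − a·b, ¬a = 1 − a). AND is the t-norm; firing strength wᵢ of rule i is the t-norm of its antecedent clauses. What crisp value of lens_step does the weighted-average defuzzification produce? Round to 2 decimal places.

13.60

R1 (z=20.0): high=0.93, far=0.78; AND[a·b] → w = 0.7254
R2 (z=-5.0): far=0.78, low=0.72; AND[a·b] → w = 0.5616
R3 (z=-1.0): far=0.78, ¬medium=1−0.52=0.48; AND[a·b] → w = 0.3744
R4 (z=32.0): medium=0.52 → w = 0.5200
R5 (z=39.7): mid=0.09, low=0.72; AND[a·b] → w = 0.0648
Weighted average = (0.7254·20.0 + 0.5616·-5.0 + 0.3744·-1.0 + 0.5200·32.0 + 0.0648·39.7) / (0.7254 + 0.5616 + 0.3744 + 0.5200 + 0.0648)
  = 30.5382 / 2.2462 = 13.60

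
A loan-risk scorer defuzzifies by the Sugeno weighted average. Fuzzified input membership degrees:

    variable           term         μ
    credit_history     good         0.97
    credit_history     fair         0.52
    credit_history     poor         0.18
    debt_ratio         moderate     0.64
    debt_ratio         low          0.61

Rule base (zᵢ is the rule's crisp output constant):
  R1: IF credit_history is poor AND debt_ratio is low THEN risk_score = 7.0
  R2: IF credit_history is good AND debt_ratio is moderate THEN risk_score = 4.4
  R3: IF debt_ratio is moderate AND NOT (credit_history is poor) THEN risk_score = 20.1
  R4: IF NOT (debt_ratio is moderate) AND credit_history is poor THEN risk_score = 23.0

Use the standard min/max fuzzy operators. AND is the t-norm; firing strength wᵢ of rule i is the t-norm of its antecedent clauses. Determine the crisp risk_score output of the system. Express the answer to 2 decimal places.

12.85

R1 (z=7.0): poor=0.18, low=0.61; AND[min(a, b)] → w = 0.18
R2 (z=4.4): good=0.97, moderate=0.64; AND[min(a, b)] → w = 0.64
R3 (z=20.1): moderate=0.64, ¬poor=1−0.18=0.82; AND[min(a, b)] → w = 0.64
R4 (z=23.0): ¬moderate=1−0.64=0.36, poor=0.18; AND[min(a, b)] → w = 0.18
Weighted average = (0.18·7.0 + 0.64·4.4 + 0.64·20.1 + 0.18·23.0) / (0.18 + 0.64 + 0.64 + 0.18)
  = 21.0800 / 1.6400 = 12.85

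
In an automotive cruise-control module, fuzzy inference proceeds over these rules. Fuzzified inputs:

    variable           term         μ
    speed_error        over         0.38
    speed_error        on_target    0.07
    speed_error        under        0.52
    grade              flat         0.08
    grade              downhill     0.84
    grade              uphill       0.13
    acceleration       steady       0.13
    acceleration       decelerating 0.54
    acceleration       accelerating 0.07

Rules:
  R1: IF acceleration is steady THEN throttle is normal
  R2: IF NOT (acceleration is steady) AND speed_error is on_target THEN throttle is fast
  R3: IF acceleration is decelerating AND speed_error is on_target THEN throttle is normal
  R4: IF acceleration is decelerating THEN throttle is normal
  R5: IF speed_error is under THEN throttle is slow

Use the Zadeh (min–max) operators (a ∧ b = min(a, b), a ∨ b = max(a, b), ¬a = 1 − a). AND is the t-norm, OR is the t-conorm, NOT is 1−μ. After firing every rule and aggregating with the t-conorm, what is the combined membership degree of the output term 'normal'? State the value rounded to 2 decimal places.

R1: steady=0.13 → w = 0.13
R2: ¬steady=1−0.13=0.87, on_target=0.07; AND[min(a, b)] → w = 0.07
R3: decelerating=0.54, on_target=0.07; AND[min(a, b)] → w = 0.07
R4: decelerating=0.54 → w = 0.54
R5: under=0.52 → w = 0.52
Rules with consequent 'normal': {R1, R3, R4} → strengths 0.13, 0.07, 0.54
Aggregate via t-conorm [max(a, b)]: 0.54

0.54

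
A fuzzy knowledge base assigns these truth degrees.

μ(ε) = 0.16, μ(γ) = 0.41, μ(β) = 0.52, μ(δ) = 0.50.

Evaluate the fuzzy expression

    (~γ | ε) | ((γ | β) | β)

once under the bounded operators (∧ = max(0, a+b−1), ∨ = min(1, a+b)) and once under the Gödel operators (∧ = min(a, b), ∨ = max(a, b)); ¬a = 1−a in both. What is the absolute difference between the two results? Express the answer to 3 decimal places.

Under bounded:
  ~γ = 1 − 0.41 = 0.59
  ~γ | ε = min(1, a+b) on (0.59, 0.16) = 0.75
  γ | β = min(1, a+b) on (0.41, 0.52) = 0.93
  (γ | β) | β = min(1, a+b) on (0.93, 0.52) = 1.00
  (~γ | ε) | ((γ | β) | β) = min(1, a+b) on (0.75, 1.00) = 1.00
  → value = 1.0000
Under Gödel:
  ~γ = 1 − 0.41 = 0.59
  ~γ | ε = max(a, b) on (0.59, 0.16) = 0.59
  γ | β = max(a, b) on (0.41, 0.52) = 0.52
  (γ | β) | β = max(a, b) on (0.52, 0.52) = 0.52
  (~γ | ε) | ((γ | β) | β) = max(a, b) on (0.59, 0.52) = 0.59
  → value = 0.5900
|1.0000 − 0.5900| = 0.410

0.410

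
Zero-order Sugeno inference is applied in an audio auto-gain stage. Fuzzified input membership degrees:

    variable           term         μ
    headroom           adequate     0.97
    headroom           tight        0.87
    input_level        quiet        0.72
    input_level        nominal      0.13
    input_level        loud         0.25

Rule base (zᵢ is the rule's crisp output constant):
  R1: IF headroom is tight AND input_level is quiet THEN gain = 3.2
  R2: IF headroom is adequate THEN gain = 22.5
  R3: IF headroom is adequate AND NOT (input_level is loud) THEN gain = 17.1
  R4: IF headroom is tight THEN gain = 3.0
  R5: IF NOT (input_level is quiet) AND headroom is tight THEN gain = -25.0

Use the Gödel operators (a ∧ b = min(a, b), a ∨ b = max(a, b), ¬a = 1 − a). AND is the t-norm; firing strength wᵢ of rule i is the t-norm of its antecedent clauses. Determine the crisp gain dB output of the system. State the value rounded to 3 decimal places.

R1 (z=3.2): tight=0.87, quiet=0.72; AND[min(a, b)] → w = 0.72
R2 (z=22.5): adequate=0.97 → w = 0.97
R3 (z=17.1): adequate=0.97, ¬loud=1−0.25=0.75; AND[min(a, b)] → w = 0.75
R4 (z=3.0): tight=0.87 → w = 0.87
R5 (z=-25.0): ¬quiet=1−0.72=0.28, tight=0.87; AND[min(a, b)] → w = 0.28
Weighted average = (0.72·3.2 + 0.97·22.5 + 0.75·17.1 + 0.87·3.0 + 0.28·-25.0) / (0.72 + 0.97 + 0.75 + 0.87 + 0.28)
  = 32.5640 / 3.5900 = 9.071

9.071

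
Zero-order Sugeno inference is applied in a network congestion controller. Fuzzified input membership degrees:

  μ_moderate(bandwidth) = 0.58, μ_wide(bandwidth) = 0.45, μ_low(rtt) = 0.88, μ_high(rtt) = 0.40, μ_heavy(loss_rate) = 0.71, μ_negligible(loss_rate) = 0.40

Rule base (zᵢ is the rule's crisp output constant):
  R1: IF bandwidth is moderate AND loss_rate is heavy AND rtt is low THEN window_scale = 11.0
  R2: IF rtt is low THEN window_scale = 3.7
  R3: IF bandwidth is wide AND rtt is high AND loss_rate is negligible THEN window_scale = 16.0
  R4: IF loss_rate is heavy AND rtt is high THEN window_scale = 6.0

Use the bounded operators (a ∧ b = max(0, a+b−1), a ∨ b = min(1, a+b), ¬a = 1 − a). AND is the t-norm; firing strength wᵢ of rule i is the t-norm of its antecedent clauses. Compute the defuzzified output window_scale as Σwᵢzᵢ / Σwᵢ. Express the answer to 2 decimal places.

R1 (z=11.0): moderate=0.58, heavy=0.71, low=0.88; AND[max(0, a+b−1)] → w = 0.17
R2 (z=3.7): low=0.88 → w = 0.88
R3 (z=16.0): wide=0.45, high=0.40, negligible=0.40; AND[max(0, a+b−1)] → w = 0.00
R4 (z=6.0): heavy=0.71, high=0.40; AND[max(0, a+b−1)] → w = 0.11
Weighted average = (0.17·11.0 + 0.88·3.7 + 0.00·16.0 + 0.11·6.0) / (0.17 + 0.88 + 0.00 + 0.11)
  = 5.7860 / 1.1600 = 4.99

4.99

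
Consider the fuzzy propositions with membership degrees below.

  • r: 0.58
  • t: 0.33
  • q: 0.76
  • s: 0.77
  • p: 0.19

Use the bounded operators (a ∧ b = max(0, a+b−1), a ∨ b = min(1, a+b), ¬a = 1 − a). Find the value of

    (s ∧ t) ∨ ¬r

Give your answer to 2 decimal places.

0.52

s ∧ t = max(0, a+b−1) on (0.77, 0.33) = 0.10
¬r = 1 − 0.58 = 0.42
(s ∧ t) ∨ ¬r = min(1, a+b) on (0.10, 0.42) = 0.52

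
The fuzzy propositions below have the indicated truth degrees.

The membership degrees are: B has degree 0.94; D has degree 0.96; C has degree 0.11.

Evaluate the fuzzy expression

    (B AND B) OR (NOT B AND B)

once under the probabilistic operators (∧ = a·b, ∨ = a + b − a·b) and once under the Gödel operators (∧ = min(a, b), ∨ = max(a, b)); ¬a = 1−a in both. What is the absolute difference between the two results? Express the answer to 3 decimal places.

Under probabilistic:
  B AND B = a·b on (0.9400, 0.9400) = 0.8836
  NOT B = 1 − 0.9400 = 0.0600
  NOT B AND B = a·b on (0.0600, 0.9400) = 0.0564
  (B AND B) OR (NOT B AND B) = a + b − a·b on (0.8836, 0.0564) = 0.8902
  → value = 0.8902
Under Gödel:
  B AND B = min(a, b) on (0.94, 0.94) = 0.94
  NOT B = 1 − 0.94 = 0.06
  NOT B AND B = min(a, b) on (0.06, 0.94) = 0.06
  (B AND B) OR (NOT B AND B) = max(a, b) on (0.94, 0.06) = 0.94
  → value = 0.9400
|0.8902 − 0.9400| = 0.050

0.050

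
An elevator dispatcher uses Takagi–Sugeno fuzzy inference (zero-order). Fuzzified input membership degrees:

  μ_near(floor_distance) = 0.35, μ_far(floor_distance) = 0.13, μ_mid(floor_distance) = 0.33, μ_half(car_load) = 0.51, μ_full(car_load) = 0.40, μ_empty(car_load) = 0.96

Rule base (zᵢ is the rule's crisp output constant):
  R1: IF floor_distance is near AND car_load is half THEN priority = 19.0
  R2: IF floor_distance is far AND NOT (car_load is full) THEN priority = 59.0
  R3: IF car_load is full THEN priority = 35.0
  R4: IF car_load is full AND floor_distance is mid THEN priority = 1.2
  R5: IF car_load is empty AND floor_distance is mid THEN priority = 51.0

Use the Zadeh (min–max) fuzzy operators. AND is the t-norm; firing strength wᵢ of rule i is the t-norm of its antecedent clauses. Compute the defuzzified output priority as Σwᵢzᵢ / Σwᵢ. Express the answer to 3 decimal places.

R1 (z=19.0): near=0.35, half=0.51; AND[min(a, b)] → w = 0.35
R2 (z=59.0): far=0.13, ¬full=1−0.40=0.60; AND[min(a, b)] → w = 0.13
R3 (z=35.0): full=0.40 → w = 0.40
R4 (z=1.2): full=0.40, mid=0.33; AND[min(a, b)] → w = 0.33
R5 (z=51.0): empty=0.96, mid=0.33; AND[min(a, b)] → w = 0.33
Weighted average = (0.35·19.0 + 0.13·59.0 + 0.40·35.0 + 0.33·1.2 + 0.33·51.0) / (0.35 + 0.13 + 0.40 + 0.33 + 0.33)
  = 45.5460 / 1.5400 = 29.575

29.575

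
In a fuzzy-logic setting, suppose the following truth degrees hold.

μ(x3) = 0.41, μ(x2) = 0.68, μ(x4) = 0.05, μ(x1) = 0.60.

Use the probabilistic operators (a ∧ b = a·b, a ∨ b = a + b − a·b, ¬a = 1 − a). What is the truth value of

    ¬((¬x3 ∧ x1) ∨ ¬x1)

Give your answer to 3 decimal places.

¬x3 = 1 − 0.4100 = 0.5900
¬x3 ∧ x1 = a·b on (0.5900, 0.6000) = 0.3540
¬x1 = 1 − 0.6000 = 0.4000
(¬x3 ∧ x1) ∨ ¬x1 = a + b − a·b on (0.3540, 0.4000) = 0.6124
¬((¬x3 ∧ x1) ∨ ¬x1) = 1 − 0.6124 = 0.3876

0.388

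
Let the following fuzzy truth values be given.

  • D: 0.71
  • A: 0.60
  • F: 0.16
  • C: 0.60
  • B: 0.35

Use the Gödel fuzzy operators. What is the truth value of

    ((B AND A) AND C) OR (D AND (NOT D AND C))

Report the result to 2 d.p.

0.35

B AND A = min(a, b) on (0.35, 0.60) = 0.35
(B AND A) AND C = min(a, b) on (0.35, 0.60) = 0.35
NOT D = 1 − 0.71 = 0.29
NOT D AND C = min(a, b) on (0.29, 0.60) = 0.29
D AND (NOT D AND C) = min(a, b) on (0.71, 0.29) = 0.29
((B AND A) AND C) OR (D AND (NOT D AND C)) = max(a, b) on (0.35, 0.29) = 0.35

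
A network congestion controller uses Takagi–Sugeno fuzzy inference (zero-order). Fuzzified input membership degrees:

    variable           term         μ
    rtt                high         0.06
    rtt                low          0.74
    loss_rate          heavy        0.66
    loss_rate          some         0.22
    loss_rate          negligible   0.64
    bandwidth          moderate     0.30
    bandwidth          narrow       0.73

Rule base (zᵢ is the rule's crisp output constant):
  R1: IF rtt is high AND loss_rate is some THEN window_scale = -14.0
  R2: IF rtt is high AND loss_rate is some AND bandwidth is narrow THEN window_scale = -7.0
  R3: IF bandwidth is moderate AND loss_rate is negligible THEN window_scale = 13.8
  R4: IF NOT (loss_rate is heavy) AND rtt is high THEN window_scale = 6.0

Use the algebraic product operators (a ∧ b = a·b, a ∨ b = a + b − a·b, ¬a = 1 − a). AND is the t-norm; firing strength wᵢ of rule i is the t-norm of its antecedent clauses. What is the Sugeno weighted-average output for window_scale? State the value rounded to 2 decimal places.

10.71

R1 (z=-14.0): high=0.06, some=0.22; AND[a·b] → w = 0.0132
R2 (z=-7.0): high=0.06, some=0.22, narrow=0.73; AND[a·b] → w = 0.0096
R3 (z=13.8): moderate=0.30, negligible=0.64; AND[a·b] → w = 0.1920
R4 (z=6.0): ¬heavy=1−0.66=0.34, high=0.06; AND[a·b] → w = 0.0204
Weighted average = (0.0132·-14.0 + 0.0096·-7.0 + 0.1920·13.8 + 0.0204·6.0) / (0.0132 + 0.0096 + 0.1920 + 0.0204)
  = 2.5197 / 0.2352 = 10.71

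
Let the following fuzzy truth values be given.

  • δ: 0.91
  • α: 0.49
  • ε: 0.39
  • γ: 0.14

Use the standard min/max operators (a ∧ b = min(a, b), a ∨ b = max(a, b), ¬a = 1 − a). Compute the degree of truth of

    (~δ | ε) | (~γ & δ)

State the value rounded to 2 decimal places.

~δ = 1 − 0.91 = 0.09
~δ | ε = max(a, b) on (0.09, 0.39) = 0.39
~γ = 1 − 0.14 = 0.86
~γ & δ = min(a, b) on (0.86, 0.91) = 0.86
(~δ | ε) | (~γ & δ) = max(a, b) on (0.39, 0.86) = 0.86

0.86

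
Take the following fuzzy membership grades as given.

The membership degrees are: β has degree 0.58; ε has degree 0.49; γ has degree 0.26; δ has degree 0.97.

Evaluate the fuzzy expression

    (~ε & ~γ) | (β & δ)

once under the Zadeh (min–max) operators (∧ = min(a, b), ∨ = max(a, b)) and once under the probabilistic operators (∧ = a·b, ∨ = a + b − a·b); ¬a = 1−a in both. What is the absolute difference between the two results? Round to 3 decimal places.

0.148

Under Zadeh (min–max):
  ~ε = 1 − 0.49 = 0.51
  ~γ = 1 − 0.26 = 0.74
  ~ε & ~γ = min(a, b) on (0.51, 0.74) = 0.51
  β & δ = min(a, b) on (0.58, 0.97) = 0.58
  (~ε & ~γ) | (β & δ) = max(a, b) on (0.51, 0.58) = 0.58
  → value = 0.5800
Under probabilistic:
  ~ε = 1 − 0.4900 = 0.5100
  ~γ = 1 − 0.2600 = 0.7400
  ~ε & ~γ = a·b on (0.5100, 0.7400) = 0.3774
  β & δ = a·b on (0.5800, 0.9700) = 0.5626
  (~ε & ~γ) | (β & δ) = a + b − a·b on (0.3774, 0.5626) = 0.7277
  → value = 0.7277
|0.5800 − 0.7277| = 0.148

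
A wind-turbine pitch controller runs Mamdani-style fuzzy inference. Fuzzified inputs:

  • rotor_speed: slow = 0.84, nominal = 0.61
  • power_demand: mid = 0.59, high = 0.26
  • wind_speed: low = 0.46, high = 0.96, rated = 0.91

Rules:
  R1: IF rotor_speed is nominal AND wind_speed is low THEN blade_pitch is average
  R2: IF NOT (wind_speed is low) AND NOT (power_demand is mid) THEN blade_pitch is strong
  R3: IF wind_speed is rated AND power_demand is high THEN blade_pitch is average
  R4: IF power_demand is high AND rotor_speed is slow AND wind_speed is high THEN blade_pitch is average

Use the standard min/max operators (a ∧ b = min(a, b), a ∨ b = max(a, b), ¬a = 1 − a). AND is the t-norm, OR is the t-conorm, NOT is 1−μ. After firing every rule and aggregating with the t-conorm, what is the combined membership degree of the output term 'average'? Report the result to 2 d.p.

0.46

R1: nominal=0.61, low=0.46; AND[min(a, b)] → w = 0.46
R2: ¬low=1−0.46=0.54, ¬mid=1−0.59=0.41; AND[min(a, b)] → w = 0.41
R3: rated=0.91, high=0.26; AND[min(a, b)] → w = 0.26
R4: high=0.26, slow=0.84, high=0.96; AND[min(a, b)] → w = 0.26
Rules with consequent 'average': {R1, R3, R4} → strengths 0.46, 0.26, 0.26
Aggregate via t-conorm [max(a, b)]: 0.46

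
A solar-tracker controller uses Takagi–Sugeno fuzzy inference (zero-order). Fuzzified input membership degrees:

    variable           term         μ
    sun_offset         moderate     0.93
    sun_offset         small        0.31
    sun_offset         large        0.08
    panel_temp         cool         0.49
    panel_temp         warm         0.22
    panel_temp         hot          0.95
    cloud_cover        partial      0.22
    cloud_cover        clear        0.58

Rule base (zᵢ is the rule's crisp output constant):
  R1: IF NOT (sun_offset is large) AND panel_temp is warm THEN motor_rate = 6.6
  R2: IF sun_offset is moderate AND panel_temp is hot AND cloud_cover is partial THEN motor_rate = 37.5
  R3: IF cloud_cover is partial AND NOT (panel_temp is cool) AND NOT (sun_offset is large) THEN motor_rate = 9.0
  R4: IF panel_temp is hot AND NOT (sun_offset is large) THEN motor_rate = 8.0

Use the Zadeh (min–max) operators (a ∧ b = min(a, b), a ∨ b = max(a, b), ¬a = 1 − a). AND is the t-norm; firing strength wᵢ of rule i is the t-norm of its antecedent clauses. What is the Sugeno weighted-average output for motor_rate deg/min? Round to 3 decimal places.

R1 (z=6.6): ¬large=1−0.08=0.92, warm=0.22; AND[min(a, b)] → w = 0.22
R2 (z=37.5): moderate=0.93, hot=0.95, partial=0.22; AND[min(a, b)] → w = 0.22
R3 (z=9.0): partial=0.22, ¬cool=1−0.49=0.51, ¬large=1−0.08=0.92; AND[min(a, b)] → w = 0.22
R4 (z=8.0): hot=0.95, ¬large=1−0.08=0.92; AND[min(a, b)] → w = 0.92
Weighted average = (0.22·6.6 + 0.22·37.5 + 0.22·9.0 + 0.92·8.0) / (0.22 + 0.22 + 0.22 + 0.92)
  = 19.0420 / 1.5800 = 12.052

12.052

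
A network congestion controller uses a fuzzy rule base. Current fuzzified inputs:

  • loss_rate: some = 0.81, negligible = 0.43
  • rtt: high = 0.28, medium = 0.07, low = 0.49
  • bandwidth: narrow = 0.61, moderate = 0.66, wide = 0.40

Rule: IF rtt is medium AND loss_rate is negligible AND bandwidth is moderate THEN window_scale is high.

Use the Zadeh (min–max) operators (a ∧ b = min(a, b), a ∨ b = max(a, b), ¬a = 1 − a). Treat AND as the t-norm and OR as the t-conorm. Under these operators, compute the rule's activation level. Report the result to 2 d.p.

firing strength: medium=0.07, negligible=0.43, moderate=0.66; AND[min(a, b)] → w = 0.07

0.07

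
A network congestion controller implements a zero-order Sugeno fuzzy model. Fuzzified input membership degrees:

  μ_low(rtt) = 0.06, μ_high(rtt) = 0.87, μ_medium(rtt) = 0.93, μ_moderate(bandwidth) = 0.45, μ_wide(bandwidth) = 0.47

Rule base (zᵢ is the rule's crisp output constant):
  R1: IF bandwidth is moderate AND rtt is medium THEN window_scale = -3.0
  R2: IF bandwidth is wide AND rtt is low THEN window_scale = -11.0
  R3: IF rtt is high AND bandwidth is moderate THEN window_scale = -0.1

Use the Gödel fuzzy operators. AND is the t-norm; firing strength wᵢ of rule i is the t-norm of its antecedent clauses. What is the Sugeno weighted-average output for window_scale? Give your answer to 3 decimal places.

R1 (z=-3.0): moderate=0.45, medium=0.93; AND[min(a, b)] → w = 0.45
R2 (z=-11.0): wide=0.47, low=0.06; AND[min(a, b)] → w = 0.06
R3 (z=-0.1): high=0.87, moderate=0.45; AND[min(a, b)] → w = 0.45
Weighted average = (0.45·-3.0 + 0.06·-11.0 + 0.45·-0.1) / (0.45 + 0.06 + 0.45)
  = -2.0550 / 0.9600 = -2.141

-2.141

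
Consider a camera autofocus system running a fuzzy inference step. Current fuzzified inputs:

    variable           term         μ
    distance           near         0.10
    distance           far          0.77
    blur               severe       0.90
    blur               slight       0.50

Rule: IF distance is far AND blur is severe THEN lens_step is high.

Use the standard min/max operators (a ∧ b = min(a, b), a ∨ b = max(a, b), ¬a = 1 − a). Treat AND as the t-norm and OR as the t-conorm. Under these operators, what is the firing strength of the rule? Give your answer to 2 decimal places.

firing strength: far=0.77, severe=0.90; AND[min(a, b)] → w = 0.77

0.77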